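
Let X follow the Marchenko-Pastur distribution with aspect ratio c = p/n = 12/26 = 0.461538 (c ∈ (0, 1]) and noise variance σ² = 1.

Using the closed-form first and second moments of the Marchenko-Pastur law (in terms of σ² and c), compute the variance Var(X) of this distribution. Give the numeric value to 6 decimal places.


Recall the MP moments m_1 = E[X] = σ² and m_2 = E[X²] = σ⁴ (1 + c).
m_1 = E[X] = σ² = 1, so m_1² = 1.
m_2 = E[X²] = σ⁴ (1 + c) = 1 · (1 + 0.461538) = 1 · 1.461538 = 1.461538.
(Note m_2 − m_1² simplifies to c · σ⁴ = 0.461538 · 1.)

Var(X) = m_2 − m_1² = 1.461538 − 1 = 0.461538.


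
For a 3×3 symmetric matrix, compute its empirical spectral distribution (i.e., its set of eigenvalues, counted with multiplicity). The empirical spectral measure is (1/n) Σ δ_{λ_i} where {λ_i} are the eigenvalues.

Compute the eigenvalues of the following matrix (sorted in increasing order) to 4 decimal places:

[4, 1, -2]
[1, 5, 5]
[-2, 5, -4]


Since M is real symmetric, all three eigenvalues are real; they are the roots of det(λI − M) = λ³ − (tr M) λ² + s λ − det M, where s is the sum of the principal 2×2 minors.
tr M = 4 + 5 + (-4) = 5.
s = (4·5 − 1²) + (4·(-4) − (-2)²) + (5·(-4) − 5²) = 19 + (-20) + (-45) = -46.
det M (expand along row 1) = 4·(-45) − 1·6 + (-2)·15 = -216.
Characteristic polynomial: λ³ − 5λ² − 46λ + 216 = 0.
Substitute λ = y + (tr M)/3 = y + 1.666667 to remove the quadratic term: y³ + p·y + q = 0 with p = s − (tr M)²/3 = -54.333333 and q = −2(tr M)³/27 + (tr M)·s/3 − det M = 130.074074.
Three real roots ⇒ use the trigonometric (Viète) form: r = 2√(−p/3) = 8.511430, φ = arccos(3q/(p·r)) = arccos(-0.843807) = 2.575134 rad.
y_k = r·cos(φ/3 − 2πk/3) for k = 0, 1, 2 gives y = 5.563630, 2.796522, -8.360152.
λ_k = y_k + 1.666667 gives λ = 7.2303, 4.4632, -6.6935 (check: the sum is 5.0000 = tr M).

Eigenvalues sorted in increasing order: [-6.6935, 4.4632, 7.2303].


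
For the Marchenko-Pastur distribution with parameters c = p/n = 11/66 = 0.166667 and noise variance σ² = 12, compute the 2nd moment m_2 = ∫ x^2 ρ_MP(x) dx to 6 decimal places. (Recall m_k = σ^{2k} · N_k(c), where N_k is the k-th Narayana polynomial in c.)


E[X²] = σ⁴ (1 + c) (second MP moment). With σ² = 12 (so σ⁴ = 144) and c = 11/66 = 0.166667: E[X²] = 144 · (1 + 0.166667) = 144 · 1.166667.

So E[X^2] = 168.000000.


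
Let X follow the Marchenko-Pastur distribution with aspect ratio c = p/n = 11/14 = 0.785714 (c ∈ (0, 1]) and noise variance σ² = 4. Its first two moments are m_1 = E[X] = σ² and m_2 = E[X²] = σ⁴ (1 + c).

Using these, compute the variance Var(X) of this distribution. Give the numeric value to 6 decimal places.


m_1 = E[X] = σ² = 4, so m_1² = 16.
m_2 = E[X²] = σ⁴ (1 + c) = 16 · (1 + 0.785714) = 16 · 1.785714 = 28.571429.
(Note m_2 − m_1² simplifies to c · σ⁴ = 0.785714 · 16.)

Var(X) = m_2 − m_1² = 28.571429 − 16 = 12.571429.


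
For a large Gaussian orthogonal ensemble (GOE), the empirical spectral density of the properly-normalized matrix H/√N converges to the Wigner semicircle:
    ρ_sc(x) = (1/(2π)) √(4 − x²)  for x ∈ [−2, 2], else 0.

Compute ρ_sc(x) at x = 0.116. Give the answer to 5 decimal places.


ρ_sc(x) = (1/(2π)) √(4 − x²). With x = 0.116:
  4 − x² = 4 − (0.116)² = 4 − 0.013456 = 3.986544.
  √(4 − x²) = 1.996633.
  1/(2π) = 0.159155.
  ρ_sc(0.116) = 0.159155 · 1.996633 = 0.317774.

Rounded to 5 decimal places: ρ_sc(0.116) ≈ 0.31777.


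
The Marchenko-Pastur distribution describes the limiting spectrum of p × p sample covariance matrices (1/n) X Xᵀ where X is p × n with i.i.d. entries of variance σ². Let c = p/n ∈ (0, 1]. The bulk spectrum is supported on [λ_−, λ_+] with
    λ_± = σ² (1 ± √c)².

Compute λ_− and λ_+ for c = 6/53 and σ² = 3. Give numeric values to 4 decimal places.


c = 6/53 = 0.113208; √c = 0.336463.
λ_− = σ² (1 − √c)² = 3 · (1 − 0.336463)² = 3 · (0.663537)² = 1.320843.
λ_+ = σ² (1 + √c)² = 3 · (1 + 0.336463)² = 3 · (1.336463)² = 5.358402.

Rounded to 4 decimal places: λ_− ≈ 1.3208, λ_+ ≈ 5.3584.


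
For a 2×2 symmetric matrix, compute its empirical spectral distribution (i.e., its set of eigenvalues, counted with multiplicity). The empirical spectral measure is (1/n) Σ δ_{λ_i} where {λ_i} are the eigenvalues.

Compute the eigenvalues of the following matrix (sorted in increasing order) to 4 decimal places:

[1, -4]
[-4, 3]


Since M is real symmetric, both eigenvalues are real; they are the roots of det(λI − M) = λ² − (tr M) λ + det M.
tr M = 1 + 3 = 4.
det M = 1·3 − (-4)² = 3 − 16 = -13.
Characteristic polynomial: λ² − 4λ − 13 = 0.
Discriminant Δ = (tr M)² − 4·det M = 16 − (-52) = 68; √Δ = 8.246211.
λ = (tr M ± √Δ)/2 = (4 ± 8.246211)/2, giving (tr M − √Δ)/2 = -2.1231 and (tr M + √Δ)/2 = 6.1231.

Eigenvalues sorted in increasing order: [-2.1231, 6.1231].


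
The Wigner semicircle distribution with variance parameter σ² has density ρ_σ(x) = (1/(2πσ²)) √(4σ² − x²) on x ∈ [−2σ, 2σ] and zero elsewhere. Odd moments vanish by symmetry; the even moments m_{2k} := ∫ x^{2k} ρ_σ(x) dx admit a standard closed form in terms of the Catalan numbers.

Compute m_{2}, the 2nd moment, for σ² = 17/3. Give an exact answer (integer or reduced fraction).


By the scaled semicircle moment identity, m_{2k} = σ^{2k} · C_k with k = 1.
C_1 = (1/(k+1)) · C(2k, k) = (1/2) · C(2, 1) = (1/2) · 2 = 1.
σ^{2k} = (σ²)^k = (17/3)^1 = 17/3.

Therefore m_{2} = σ^{2} · C_1 = (17/3) · 1 = 17/3.


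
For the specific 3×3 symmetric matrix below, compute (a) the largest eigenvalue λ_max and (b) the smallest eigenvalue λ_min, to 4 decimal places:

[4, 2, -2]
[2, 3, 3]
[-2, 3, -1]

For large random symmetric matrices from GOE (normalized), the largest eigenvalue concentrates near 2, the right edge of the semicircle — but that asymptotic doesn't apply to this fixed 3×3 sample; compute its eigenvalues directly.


Since M is real symmetric, all three eigenvalues are real; they are the roots of det(λI − M) = λ³ − (tr M) λ² + s λ − det M, where s is the sum of the principal 2×2 minors.
tr M = 4 + 3 + (-1) = 6.
s = (4·3 − 2²) + (4·(-1) − (-2)²) + (3·(-1) − 3²) = 8 + (-8) + (-12) = -12.
det M (expand along row 1) = 4·(-12) − 2·4 + (-2)·12 = -80.
Characteristic polynomial: λ³ − 6λ² − 12λ + 80 = 0.
Substitute λ = y + (tr M)/3 = y + 2.000000 to remove the quadratic term: y³ + p·y + q = 0 with p = s − (tr M)²/3 = -24.000000 and q = −2(tr M)³/27 + (tr M)·s/3 − det M = 40.000000.
Three real roots ⇒ use the trigonometric (Viète) form: r = 2√(−p/3) = 5.656854, φ = arccos(3q/(p·r)) = arccos(-0.883883) = 2.654898 rad.
y_k = r·cos(φ/3 − 2πk/3) for k = 0, 1, 2 gives y = 3.582576, 2.000000, -5.582576.
λ_k = y_k + 2.000000 gives λ = 5.5826, 4.0000, -3.5826 (check: the sum is 6.0000 = tr M).

Hence λ_max = 5.5826 and λ_min = -3.5826.


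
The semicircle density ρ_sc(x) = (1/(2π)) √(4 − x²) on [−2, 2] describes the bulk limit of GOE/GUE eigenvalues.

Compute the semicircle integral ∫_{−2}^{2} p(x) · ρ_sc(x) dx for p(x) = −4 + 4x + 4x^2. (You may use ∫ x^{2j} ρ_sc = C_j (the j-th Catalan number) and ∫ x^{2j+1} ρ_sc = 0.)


Write p(x) = Σ a_i x^i, split into monomials and integrate each against ρ_sc separately.
Using ∫ x^{2j} ρ_sc = C_j = (1/(j+1)) C(2j, j) (Catalan numbers) and ∫ x^{2j+1} ρ_sc = 0 (odd monomials vanish by symmetry):
  i = 0 (even): a_0 · C_{0} = -4 · 1 = -4
  i = 1 (odd): ∫ x^1 ρ_sc = 0 (vanishes)
  i = 2 (even): a_2 · C_{1} = 4 · 1 = 4

Summing the contributions: ∫_{−2}^{2} p(x) ρ_sc(x) dx = (-4) + 4 = 0.


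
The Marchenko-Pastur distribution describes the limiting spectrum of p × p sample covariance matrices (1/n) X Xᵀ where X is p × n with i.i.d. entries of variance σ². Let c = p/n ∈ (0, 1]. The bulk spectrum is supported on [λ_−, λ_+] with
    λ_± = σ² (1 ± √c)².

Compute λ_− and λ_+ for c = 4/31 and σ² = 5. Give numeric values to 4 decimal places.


c = 4/31 = 0.129032; √c = 0.359211.
λ_− = σ² (1 − √c)² = 5 · (1 − 0.359211)² = 5 · (0.640789)² = 2.053055.
λ_+ = σ² (1 + √c)² = 5 · (1 + 0.359211)² = 5 · (1.359211)² = 9.237267.

Rounded to 4 decimal places: λ_− ≈ 2.0531, λ_+ ≈ 9.2373.


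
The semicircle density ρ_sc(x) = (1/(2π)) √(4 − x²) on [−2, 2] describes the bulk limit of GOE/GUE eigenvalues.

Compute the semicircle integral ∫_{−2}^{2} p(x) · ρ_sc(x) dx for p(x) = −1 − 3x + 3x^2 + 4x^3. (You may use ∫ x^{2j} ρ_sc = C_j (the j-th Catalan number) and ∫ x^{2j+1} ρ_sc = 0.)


Write p(x) = Σ a_i x^i, split into monomials and integrate each against ρ_sc separately.
Using ∫ x^{2j} ρ_sc = C_j = (1/(j+1)) C(2j, j) (Catalan numbers) and ∫ x^{2j+1} ρ_sc = 0 (odd monomials vanish by symmetry):
  i = 0 (even): a_0 · C_{0} = -1 · 1 = -1
  i = 1 (odd): ∫ x^1 ρ_sc = 0 (vanishes)
  i = 2 (even): a_2 · C_{1} = 3 · 1 = 3
  i = 3 (odd): ∫ x^3 ρ_sc = 0 (vanishes)

Summing the contributions: ∫_{−2}^{2} p(x) ρ_sc(x) dx = (-1) + 3 = 2.


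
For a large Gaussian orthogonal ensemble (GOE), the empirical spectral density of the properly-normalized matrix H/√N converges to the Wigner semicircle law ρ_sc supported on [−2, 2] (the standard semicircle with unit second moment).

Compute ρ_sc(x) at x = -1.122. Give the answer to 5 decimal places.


ρ_sc(x) = (1/(2π)) √(4 − x²). With x = -1.122:
  4 − x² = 4 − (-1.122)² = 4 − 1.258884 = 2.741116.
  √(4 − x²) = 1.655632.
  1/(2π) = 0.159155.
  ρ_sc(-1.122) = 0.159155 · 1.655632 = 0.263502.

Rounded to 5 decimal places: ρ_sc(-1.122) ≈ 0.26350.


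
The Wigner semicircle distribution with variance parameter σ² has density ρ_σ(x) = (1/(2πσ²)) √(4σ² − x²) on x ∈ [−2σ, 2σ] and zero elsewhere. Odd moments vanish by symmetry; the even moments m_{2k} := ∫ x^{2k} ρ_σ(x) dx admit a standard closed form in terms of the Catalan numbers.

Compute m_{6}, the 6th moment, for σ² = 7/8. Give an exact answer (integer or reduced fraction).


By the scaled semicircle moment identity, m_{2k} = σ^{2k} · C_k with k = 3.
C_3 = (1/(k+1)) · C(2k, k) = (1/4) · C(6, 3) = (1/4) · 20 = 5.
σ^{2k} = (σ²)^k = (7/8)^3 = 343/512.

Therefore m_{6} = σ^{6} · C_3 = (343/512) · 5 = 1715/512.


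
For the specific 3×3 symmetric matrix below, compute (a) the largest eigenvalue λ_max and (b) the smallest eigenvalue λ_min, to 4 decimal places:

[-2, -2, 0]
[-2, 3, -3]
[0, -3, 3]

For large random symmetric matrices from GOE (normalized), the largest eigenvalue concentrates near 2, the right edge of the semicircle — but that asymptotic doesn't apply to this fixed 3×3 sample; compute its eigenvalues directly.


Since M is real symmetric, all three eigenvalues are real; they are the roots of det(λI − M) = λ³ − (tr M) λ² + s λ − det M, where s is the sum of the principal 2×2 minors.
tr M = -2 + 3 + 3 = 4.
s = ((-2)·3 − (-2)²) + ((-2)·3 − 0²) + (3·3 − (-3)²) = -10 + (-6) + 0 = -16.
det M (expand along row 1) = (-2)·0 − (-2)·(-6) + 0·6 = -12.
Characteristic polynomial: λ³ − 4λ² − 16λ + 12 = 0.
Substitute λ = y + (tr M)/3 = y + 1.333333 to remove the quadratic term: y³ + p·y + q = 0 with p = s − (tr M)²/3 = -21.333333 and q = −2(tr M)³/27 + (tr M)·s/3 − det M = -14.074074.
Three real roots ⇒ use the trigonometric (Viète) form: r = 2√(−p/3) = 5.333333, φ = arccos(3q/(p·r)) = arccos(0.371094) = 1.190610 rad.
y_k = r·cos(φ/3 − 2πk/3) for k = 0, 1, 2 gives y = 4.918802, -0.674080, -4.244723.
λ_k = y_k + 1.333333 gives λ = 6.2521, 0.6593, -2.9114 (check: the sum is 4.0000 = tr M).

Hence λ_max = 6.2521 and λ_min = -2.9114.


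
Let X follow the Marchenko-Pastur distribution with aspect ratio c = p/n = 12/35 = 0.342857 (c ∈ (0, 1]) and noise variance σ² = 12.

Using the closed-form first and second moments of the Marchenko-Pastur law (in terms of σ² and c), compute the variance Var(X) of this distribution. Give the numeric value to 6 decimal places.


Recall the MP moments m_1 = E[X] = σ² and m_2 = E[X²] = σ⁴ (1 + c).
m_1 = E[X] = σ² = 12, so m_1² = 144.
m_2 = E[X²] = σ⁴ (1 + c) = 144 · (1 + 0.342857) = 144 · 1.342857 = 193.371429.
(Note m_2 − m_1² simplifies to c · σ⁴ = 0.342857 · 144.)

Var(X) = m_2 − m_1² = 193.371429 − 144 = 49.371429.


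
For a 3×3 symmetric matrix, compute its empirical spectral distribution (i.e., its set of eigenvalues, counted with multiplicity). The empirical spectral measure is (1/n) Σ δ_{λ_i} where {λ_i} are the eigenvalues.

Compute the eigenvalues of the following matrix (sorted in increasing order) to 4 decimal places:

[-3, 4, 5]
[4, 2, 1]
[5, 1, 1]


Since M is real symmetric, all three eigenvalues are real; they are the roots of det(λI − M) = λ³ − (tr M) λ² + s λ − det M, where s is the sum of the principal 2×2 minors.
tr M = -3 + 2 + 1 = 0.
s = ((-3)·2 − 4²) + ((-3)·1 − 5²) + (2·1 − 1²) = -22 + (-28) + 1 = -49.
det M (expand along row 1) = (-3)·1 − 4·(-1) + 5·(-6) = -29.
Characteristic polynomial: λ³ − 49λ + 29 = 0.
Substitute λ = y + (tr M)/3 = y + 0.000000 to remove the quadratic term: y³ + p·y + q = 0 with p = s − (tr M)²/3 = -49.000000 and q = −2(tr M)³/27 + (tr M)·s/3 − det M = 29.000000.
Three real roots ⇒ use the trigonometric (Viète) form: r = 2√(−p/3) = 8.082904, φ = arccos(3q/(p·r)) = arccos(-0.219662) = 1.792265 rad.
y_k = r·cos(φ/3 − 2πk/3) for k = 0, 1, 2 gives y = 6.682854, 0.596161, -7.279015.
λ_k = y_k + 0.000000 gives λ = 6.6829, 0.5962, -7.2790 (check: the sum is 0.0000 = tr M).

Eigenvalues sorted in increasing order: [-7.2790, 0.5962, 6.6829].


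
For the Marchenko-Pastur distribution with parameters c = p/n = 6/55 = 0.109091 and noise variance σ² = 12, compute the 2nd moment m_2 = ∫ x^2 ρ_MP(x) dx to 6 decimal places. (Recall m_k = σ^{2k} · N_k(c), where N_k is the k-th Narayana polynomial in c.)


E[X²] = σ⁴ (1 + c) (second MP moment). With σ² = 12 (so σ⁴ = 144) and c = 6/55 = 0.109091: E[X²] = 144 · (1 + 0.109091) = 144 · 1.109091.

So E[X^2] = 159.709091.


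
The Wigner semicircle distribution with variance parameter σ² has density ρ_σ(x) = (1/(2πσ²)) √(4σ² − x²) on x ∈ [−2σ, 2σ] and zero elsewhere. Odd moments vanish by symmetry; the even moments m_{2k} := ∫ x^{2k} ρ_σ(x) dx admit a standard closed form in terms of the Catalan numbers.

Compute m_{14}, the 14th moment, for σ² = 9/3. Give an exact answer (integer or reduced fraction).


By the scaled semicircle moment identity, m_{2k} = σ^{2k} · C_k with k = 7.
C_7 = (1/(k+1)) · C(2k, k) = (1/8) · C(14, 7) = (1/8) · 3432 = 429.
σ^{2k} = (σ²)^k = (9/3)^7 = 2187.

Therefore m_{14} = σ^{14} · C_7 = 2187 · 429 = 938223.


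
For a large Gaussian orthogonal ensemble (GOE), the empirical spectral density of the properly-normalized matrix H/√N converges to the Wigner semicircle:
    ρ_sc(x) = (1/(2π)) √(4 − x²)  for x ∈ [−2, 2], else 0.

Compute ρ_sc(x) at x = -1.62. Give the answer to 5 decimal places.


ρ_sc(x) = (1/(2π)) √(4 − x²). With x = -1.62:
  4 − x² = 4 − (-1.62)² = 4 − 2.624400 = 1.375600.
  √(4 − x²) = 1.172860.
  1/(2π) = 0.159155.
  ρ_sc(-1.62) = 0.159155 · 1.172860 = 0.186666.

Rounded to 5 decimal places: ρ_sc(-1.62) ≈ 0.18667.


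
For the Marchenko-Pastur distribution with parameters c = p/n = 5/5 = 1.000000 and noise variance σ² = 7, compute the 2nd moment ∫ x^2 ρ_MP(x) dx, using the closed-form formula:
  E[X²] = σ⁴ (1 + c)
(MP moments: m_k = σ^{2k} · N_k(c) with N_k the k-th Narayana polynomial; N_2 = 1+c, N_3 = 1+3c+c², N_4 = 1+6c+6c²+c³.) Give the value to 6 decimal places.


E[X²] = σ⁴ (1 + c) (second MP moment). With σ² = 7 (so σ⁴ = 49) and c = 5/5 = 1.000000: E[X²] = 49 · (1 + 1.000000) = 49 · 2.000000.

So E[X^2] = 98.000000.


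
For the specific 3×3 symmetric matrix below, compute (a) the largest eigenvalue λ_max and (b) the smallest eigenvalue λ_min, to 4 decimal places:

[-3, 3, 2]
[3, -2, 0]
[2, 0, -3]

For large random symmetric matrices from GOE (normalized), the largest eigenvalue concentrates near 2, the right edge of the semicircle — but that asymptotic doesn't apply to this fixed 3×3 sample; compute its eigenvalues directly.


Since M is real symmetric, all three eigenvalues are real; they are the roots of det(λI − M) = λ³ − (tr M) λ² + s λ − det M, where s is the sum of the principal 2×2 minors.
tr M = -3 + (-2) + (-3) = -8.
s = ((-3)·(-2) − 3²) + ((-3)·(-3) − 2²) + ((-2)·(-3) − 0²) = -3 + 5 + 6 = 8.
det M (expand along row 1) = (-3)·6 − 3·(-9) + 2·4 = 17.
Characteristic polynomial: λ³ + 8λ² + 8λ − 17 = 0.
Substitute λ = y + (tr M)/3 = y − 2.666667 to remove the quadratic term: y³ + p·y + q = 0 with p = s − (tr M)²/3 = -13.333333 and q = −2(tr M)³/27 + (tr M)·s/3 − det M = -0.407407.
Three real roots ⇒ use the trigonometric (Viète) form: r = 2√(−p/3) = 4.216370, φ = arccos(3q/(p·r)) = arccos(0.021741) = 1.549054 rad.
y_k = r·cos(φ/3 − 2πk/3) for k = 0, 1, 2 gives y = 3.666667, -0.030558, -3.636109.
λ_k = y_k − 2.666667 gives λ = 1.0000, -2.6972, -6.3028 (check: the sum is -8.0000 = tr M).

Hence λ_max = 1.0000 and λ_min = -6.3028.


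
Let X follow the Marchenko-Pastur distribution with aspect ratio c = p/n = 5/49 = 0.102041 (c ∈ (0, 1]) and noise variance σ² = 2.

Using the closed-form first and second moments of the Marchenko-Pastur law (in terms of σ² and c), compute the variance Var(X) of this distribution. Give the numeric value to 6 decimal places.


Recall the MP moments m_1 = E[X] = σ² and m_2 = E[X²] = σ⁴ (1 + c).
m_1 = E[X] = σ² = 2, so m_1² = 4.
m_2 = E[X²] = σ⁴ (1 + c) = 4 · (1 + 0.102041) = 4 · 1.102041 = 4.408163.
(Note m_2 − m_1² simplifies to c · σ⁴ = 0.102041 · 4.)

Var(X) = m_2 − m_1² = 4.408163 − 4 = 0.408163.


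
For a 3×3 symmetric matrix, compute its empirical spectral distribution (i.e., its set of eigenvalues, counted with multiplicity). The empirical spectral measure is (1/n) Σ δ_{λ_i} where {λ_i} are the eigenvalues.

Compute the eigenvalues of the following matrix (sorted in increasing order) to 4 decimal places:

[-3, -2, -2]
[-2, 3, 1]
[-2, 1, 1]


Since M is real symmetric, all three eigenvalues are real; they are the roots of det(λI − M) = λ³ − (tr M) λ² + s λ − det M, where s is the sum of the principal 2×2 minors.
tr M = -3 + 3 + 1 = 1.
s = ((-3)·3 − (-2)²) + ((-3)·1 − (-2)²) + (3·1 − 1²) = -13 + (-7) + 2 = -18.
det M (expand along row 1) = (-3)·2 − (-2)·0 + (-2)·4 = -14.
Characteristic polynomial: λ³ − λ² − 18λ + 14 = 0.
Substitute λ = y + (tr M)/3 = y + 0.333333 to remove the quadratic term: y³ + p·y + q = 0 with p = s − (tr M)²/3 = -18.333333 and q = −2(tr M)³/27 + (tr M)·s/3 − det M = 7.925926.
Three real roots ⇒ use the trigonometric (Viète) form: r = 2√(−p/3) = 4.944132, φ = arccos(3q/(p·r)) = arccos(-0.262325) = 1.836227 rad.
y_k = r·cos(φ/3 − 2πk/3) for k = 0, 1, 2 gives y = 4.046560, 0.436871, -4.483432.
λ_k = y_k + 0.333333 gives λ = 4.3799, 0.7702, -4.1501 (check: the sum is 1.0000 = tr M).

Eigenvalues sorted in increasing order: [-4.1501, 0.7702, 4.3799].


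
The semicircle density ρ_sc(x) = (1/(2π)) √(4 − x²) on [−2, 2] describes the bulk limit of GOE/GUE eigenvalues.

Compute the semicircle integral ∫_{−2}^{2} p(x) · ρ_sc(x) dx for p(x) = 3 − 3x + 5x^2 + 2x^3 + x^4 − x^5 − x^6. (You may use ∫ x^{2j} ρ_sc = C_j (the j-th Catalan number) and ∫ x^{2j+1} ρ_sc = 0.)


Write p(x) = Σ a_i x^i, split into monomials and integrate each against ρ_sc separately.
Using ∫ x^{2j} ρ_sc = C_j = (1/(j+1)) C(2j, j) (Catalan numbers) and ∫ x^{2j+1} ρ_sc = 0 (odd monomials vanish by symmetry):
  i = 0 (even): a_0 · C_{0} = 3 · 1 = 3
  i = 1 (odd): ∫ x^1 ρ_sc = 0 (vanishes)
  i = 2 (even): a_2 · C_{1} = 5 · 1 = 5
  i = 3 (odd): ∫ x^3 ρ_sc = 0 (vanishes)
  i = 4 (even): a_4 · C_{2} = 1 · 2 = 2
  i = 5 (odd): ∫ x^5 ρ_sc = 0 (vanishes)
  i = 6 (even): a_6 · C_{3} = -1 · 5 = -5

Summing the contributions: ∫_{−2}^{2} p(x) ρ_sc(x) dx = 3 + 5 + 2 + (-5) = 5.


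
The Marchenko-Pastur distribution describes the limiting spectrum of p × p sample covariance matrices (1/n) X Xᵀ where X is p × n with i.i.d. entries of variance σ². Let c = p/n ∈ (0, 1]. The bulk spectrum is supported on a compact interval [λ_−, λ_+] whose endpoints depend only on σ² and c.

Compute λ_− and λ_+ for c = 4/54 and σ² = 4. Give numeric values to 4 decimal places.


c = 4/54 = 0.074074; √c = 0.272166.
λ_− = σ² (1 − √c)² = 4 · (1 − 0.272166)² = 4 · (0.727834)² = 2.118972.
λ_+ = σ² (1 + √c)² = 4 · (1 + 0.272166)² = 4 · (1.272166)² = 6.473621.

Rounded to 4 decimal places: λ_− ≈ 2.1190, λ_+ ≈ 6.4736.


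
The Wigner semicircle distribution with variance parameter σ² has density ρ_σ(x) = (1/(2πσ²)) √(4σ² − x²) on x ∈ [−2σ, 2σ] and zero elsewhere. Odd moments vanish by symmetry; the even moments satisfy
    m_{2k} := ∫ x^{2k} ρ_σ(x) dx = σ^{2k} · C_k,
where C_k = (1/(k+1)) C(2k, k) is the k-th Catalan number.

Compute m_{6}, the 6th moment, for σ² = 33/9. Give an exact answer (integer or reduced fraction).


By the scaled semicircle moment identity, m_{2k} = σ^{2k} · C_k with k = 3.
C_3 = (1/(k+1)) · C(2k, k) = (1/4) · C(6, 3) = (1/4) · 20 = 5.
σ^{2k} = (σ²)^k = (33/9)^3 = 1331/27.

Therefore m_{6} = σ^{6} · C_3 = (1331/27) · 5 = 6655/27.


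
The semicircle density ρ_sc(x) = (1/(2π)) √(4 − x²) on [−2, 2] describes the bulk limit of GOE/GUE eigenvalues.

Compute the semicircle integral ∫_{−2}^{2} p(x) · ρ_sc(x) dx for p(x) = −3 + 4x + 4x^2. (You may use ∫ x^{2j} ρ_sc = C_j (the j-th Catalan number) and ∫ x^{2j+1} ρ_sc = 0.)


Write p(x) = Σ a_i x^i, split into monomials and integrate each against ρ_sc separately.
Using ∫ x^{2j} ρ_sc = C_j = (1/(j+1)) C(2j, j) (Catalan numbers) and ∫ x^{2j+1} ρ_sc = 0 (odd monomials vanish by symmetry):
  i = 0 (even): a_0 · C_{0} = -3 · 1 = -3
  i = 1 (odd): ∫ x^1 ρ_sc = 0 (vanishes)
  i = 2 (even): a_2 · C_{1} = 4 · 1 = 4

Summing the contributions: ∫_{−2}^{2} p(x) ρ_sc(x) dx = (-3) + 4 = 1.


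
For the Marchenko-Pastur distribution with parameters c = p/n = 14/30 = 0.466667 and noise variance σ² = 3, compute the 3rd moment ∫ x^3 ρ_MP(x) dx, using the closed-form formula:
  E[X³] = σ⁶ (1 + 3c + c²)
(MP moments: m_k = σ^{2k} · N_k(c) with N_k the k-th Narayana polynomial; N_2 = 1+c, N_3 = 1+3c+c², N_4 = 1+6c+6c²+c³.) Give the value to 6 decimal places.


E[X³] = σ⁶ (1 + 3c + c²) (third MP moment). With σ² = 3 (so σ⁶ = 27) and c = 14/30 = 0.466667: E[X³] = 27 · (1 + 3·0.466667 + (0.466667)²) = 27 · 2.617778.

So E[X^3] = 70.680000.


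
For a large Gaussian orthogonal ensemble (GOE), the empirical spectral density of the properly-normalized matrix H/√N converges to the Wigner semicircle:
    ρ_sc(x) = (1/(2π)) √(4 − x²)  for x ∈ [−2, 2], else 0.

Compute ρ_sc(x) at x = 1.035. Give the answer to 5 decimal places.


ρ_sc(x) = (1/(2π)) √(4 − x²). With x = 1.035:
  4 − x² = 4 − (1.035)² = 4 − 1.071225 = 2.928775.
  √(4 − x²) = 1.711366.
  1/(2π) = 0.159155.
  ρ_sc(1.035) = 0.159155 · 1.711366 = 0.272372.

Rounded to 5 decimal places: ρ_sc(1.035) ≈ 0.27237.


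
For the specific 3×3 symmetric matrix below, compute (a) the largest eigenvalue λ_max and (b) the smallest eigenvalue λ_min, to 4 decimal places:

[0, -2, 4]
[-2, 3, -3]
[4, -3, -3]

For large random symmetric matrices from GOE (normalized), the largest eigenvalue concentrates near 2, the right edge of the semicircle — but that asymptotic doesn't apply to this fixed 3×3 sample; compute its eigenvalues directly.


Since M is real symmetric, all three eigenvalues are real; they are the roots of det(λI − M) = λ³ − (tr M) λ² + s λ − det M, where s is the sum of the principal 2×2 minors.
tr M = 0 + 3 + (-3) = 0.
s = (0·3 − (-2)²) + (0·(-3) − 4²) + (3·(-3) − (-3)²) = -4 + (-16) + (-18) = -38.
det M (expand along row 1) = 0·(-18) − (-2)·18 + 4·(-6) = 12.
Characteristic polynomial: λ³ − 38λ − 12 = 0.
Substitute λ = y + (tr M)/3 = y + 0.000000 to remove the quadratic term: y³ + p·y + q = 0 with p = s − (tr M)²/3 = -38.000000 and q = −2(tr M)³/27 + (tr M)·s/3 − det M = -12.000000.
Three real roots ⇒ use the trigonometric (Viète) form: r = 2√(−p/3) = 7.118052, φ = arccos(3q/(p·r)) = arccos(0.133094) = 1.437306 rad.
y_k = r·cos(φ/3 − 2πk/3) for k = 0, 1, 2 gives y = 6.316625, -0.316625, -6.000000.
λ_k = y_k + 0.000000 gives λ = 6.3166, -0.3166, -6.0000 (check: the sum is 0.0000 = tr M).

Hence λ_max = 6.3166 and λ_min = -6.0000.


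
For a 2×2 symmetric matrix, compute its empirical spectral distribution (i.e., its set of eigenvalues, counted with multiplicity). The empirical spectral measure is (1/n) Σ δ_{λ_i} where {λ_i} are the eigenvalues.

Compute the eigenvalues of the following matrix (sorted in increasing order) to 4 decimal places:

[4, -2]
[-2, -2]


Since M is real symmetric, both eigenvalues are real; they are the roots of det(λI − M) = λ² − (tr M) λ + det M.
tr M = 4 + (-2) = 2.
det M = 4·(-2) − (-2)² = -8 − 4 = -12.
Characteristic polynomial: λ² − 2λ − 12 = 0.
Discriminant Δ = (tr M)² − 4·det M = 4 − (-48) = 52; √Δ = 7.211103.
λ = (tr M ± √Δ)/2 = (2 ± 7.211103)/2, giving (tr M − √Δ)/2 = -2.6056 and (tr M + √Δ)/2 = 4.6056.

Eigenvalues sorted in increasing order: [-2.6056, 4.6056].


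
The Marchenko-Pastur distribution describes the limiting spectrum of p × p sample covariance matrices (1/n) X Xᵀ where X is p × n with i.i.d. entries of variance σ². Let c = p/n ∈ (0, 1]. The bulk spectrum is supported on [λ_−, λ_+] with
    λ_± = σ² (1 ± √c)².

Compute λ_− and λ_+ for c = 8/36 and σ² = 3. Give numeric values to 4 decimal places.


c = 8/36 = 0.222222; √c = 0.471405.
λ_− = σ² (1 − √c)² = 3 · (1 − 0.471405)² = 3 · (0.528595)² = 0.838240.
λ_+ = σ² (1 + √c)² = 3 · (1 + 0.471405)² = 3 · (1.471405)² = 6.495094.

Rounded to 4 decimal places: λ_− ≈ 0.8382, λ_+ ≈ 6.4951.


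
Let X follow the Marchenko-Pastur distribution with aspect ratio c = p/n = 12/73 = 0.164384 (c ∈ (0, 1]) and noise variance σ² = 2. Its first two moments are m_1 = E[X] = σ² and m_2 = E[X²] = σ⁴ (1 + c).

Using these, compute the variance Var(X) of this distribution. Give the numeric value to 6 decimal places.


m_1 = E[X] = σ² = 2, so m_1² = 4.
m_2 = E[X²] = σ⁴ (1 + c) = 4 · (1 + 0.164384) = 4 · 1.164384 = 4.657534.
(Note m_2 − m_1² simplifies to c · σ⁴ = 0.164384 · 4.)

Var(X) = m_2 − m_1² = 4.657534 − 4 = 0.657534.


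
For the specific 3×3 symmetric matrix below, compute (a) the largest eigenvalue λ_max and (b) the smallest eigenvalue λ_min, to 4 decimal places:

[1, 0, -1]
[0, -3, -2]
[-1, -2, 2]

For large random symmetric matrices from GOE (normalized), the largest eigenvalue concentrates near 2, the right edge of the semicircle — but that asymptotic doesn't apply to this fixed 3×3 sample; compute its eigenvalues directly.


Since M is real symmetric, all three eigenvalues are real; they are the roots of det(λI − M) = λ³ − (tr M) λ² + s λ − det M, where s is the sum of the principal 2×2 minors.
tr M = 1 + (-3) + 2 = 0.
s = (1·(-3) − 0²) + (1·2 − (-1)²) + ((-3)·2 − (-2)²) = -3 + 1 + (-10) = -12.
det M (expand along row 1) = 1·(-10) − 0·(-2) + (-1)·(-3) = -7.
Characteristic polynomial: λ³ − 12λ + 7 = 0.
Substitute λ = y + (tr M)/3 = y + 0.000000 to remove the quadratic term: y³ + p·y + q = 0 with p = s − (tr M)²/3 = -12.000000 and q = −2(tr M)³/27 + (tr M)·s/3 − det M = 7.000000.
Three real roots ⇒ use the trigonometric (Viète) form: r = 2√(−p/3) = 4.000000, φ = arccos(3q/(p·r)) = arccos(-0.437500) = 2.023613 rad.
y_k = r·cos(φ/3 − 2πk/3) for k = 0, 1, 2 gives y = 3.123983, 0.601466, -3.725449.
λ_k = y_k + 0.000000 gives λ = 3.1240, 0.6015, -3.7254 (check: the sum is 0.0000 = tr M).

Hence λ_max = 3.1240 and λ_min = -3.7254.


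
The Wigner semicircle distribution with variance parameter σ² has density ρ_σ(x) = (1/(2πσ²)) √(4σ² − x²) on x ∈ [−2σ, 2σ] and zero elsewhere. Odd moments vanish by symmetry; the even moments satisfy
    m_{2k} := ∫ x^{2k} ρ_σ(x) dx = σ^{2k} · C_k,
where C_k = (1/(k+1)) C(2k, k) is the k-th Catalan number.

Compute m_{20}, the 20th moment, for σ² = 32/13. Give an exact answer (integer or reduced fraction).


By the scaled semicircle moment identity, m_{2k} = σ^{2k} · C_k with k = 10.
C_10 = (1/(k+1)) · C(2k, k) = (1/11) · C(20, 10) = (1/11) · 184756 = 16796.
σ^{2k} = (σ²)^k = (32/13)^10 = 1125899906842624/137858491849.

Therefore m_{20} = σ^{20} · C_10 = (1125899906842624/137858491849) · 16796 = 1454662679640670208/10604499373.


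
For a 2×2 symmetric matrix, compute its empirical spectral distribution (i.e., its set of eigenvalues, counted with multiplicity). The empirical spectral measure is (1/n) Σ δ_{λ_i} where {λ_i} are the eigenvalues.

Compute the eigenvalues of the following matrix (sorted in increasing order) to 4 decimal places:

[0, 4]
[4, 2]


Since M is real symmetric, both eigenvalues are real; they are the roots of det(λI − M) = λ² − (tr M) λ + det M.
tr M = 0 + 2 = 2.
det M = 0·2 − 4² = 0 − 16 = -16.
Characteristic polynomial: λ² − 2λ − 16 = 0.
Discriminant Δ = (tr M)² − 4·det M = 4 − (-64) = 68; √Δ = 8.246211.
λ = (tr M ± √Δ)/2 = (2 ± 8.246211)/2, giving (tr M − √Δ)/2 = -3.1231 and (tr M + √Δ)/2 = 5.1231.

Eigenvalues sorted in increasing order: [-3.1231, 5.1231].


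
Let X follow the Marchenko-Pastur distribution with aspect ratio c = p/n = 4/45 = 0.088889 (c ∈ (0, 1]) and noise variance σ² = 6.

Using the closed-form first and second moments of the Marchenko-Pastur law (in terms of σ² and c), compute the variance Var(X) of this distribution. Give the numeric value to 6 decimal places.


Recall the MP moments m_1 = E[X] = σ² and m_2 = E[X²] = σ⁴ (1 + c).
m_1 = E[X] = σ² = 6, so m_1² = 36.
m_2 = E[X²] = σ⁴ (1 + c) = 36 · (1 + 0.088889) = 36 · 1.088889 = 39.200000.
(Note m_2 − m_1² simplifies to c · σ⁴ = 0.088889 · 36.)

Var(X) = m_2 − m_1² = 39.200000 − 36 = 3.200000.


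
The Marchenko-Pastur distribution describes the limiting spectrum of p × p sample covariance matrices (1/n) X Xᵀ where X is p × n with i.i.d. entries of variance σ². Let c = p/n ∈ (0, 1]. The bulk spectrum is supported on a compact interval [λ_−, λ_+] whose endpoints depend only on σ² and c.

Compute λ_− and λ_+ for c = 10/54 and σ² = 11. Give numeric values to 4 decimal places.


c = 10/54 = 0.185185; √c = 0.430331.
λ_− = σ² (1 − √c)² = 11 · (1 − 0.430331)² = 11 · (0.569669)² = 3.569744.
λ_+ = σ² (1 + √c)² = 11 · (1 + 0.430331)² = 11 · (1.430331)² = 22.504330.

Rounded to 4 decimal places: λ_− ≈ 3.5697, λ_+ ≈ 22.5043.


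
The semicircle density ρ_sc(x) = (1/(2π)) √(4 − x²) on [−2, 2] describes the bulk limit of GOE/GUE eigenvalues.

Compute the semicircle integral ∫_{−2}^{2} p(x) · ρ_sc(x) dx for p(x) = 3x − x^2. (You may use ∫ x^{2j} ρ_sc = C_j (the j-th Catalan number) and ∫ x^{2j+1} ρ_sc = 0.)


Write p(x) = Σ a_i x^i, split into monomials and integrate each against ρ_sc separately.
Using ∫ x^{2j} ρ_sc = C_j = (1/(j+1)) C(2j, j) (Catalan numbers) and ∫ x^{2j+1} ρ_sc = 0 (odd monomials vanish by symmetry):
  i = 1 (odd): ∫ x^1 ρ_sc = 0 (vanishes)
  i = 2 (even): a_2 · C_{1} = -1 · 1 = -1

Summing the contributions: ∫_{−2}^{2} p(x) ρ_sc(x) dx = -1.


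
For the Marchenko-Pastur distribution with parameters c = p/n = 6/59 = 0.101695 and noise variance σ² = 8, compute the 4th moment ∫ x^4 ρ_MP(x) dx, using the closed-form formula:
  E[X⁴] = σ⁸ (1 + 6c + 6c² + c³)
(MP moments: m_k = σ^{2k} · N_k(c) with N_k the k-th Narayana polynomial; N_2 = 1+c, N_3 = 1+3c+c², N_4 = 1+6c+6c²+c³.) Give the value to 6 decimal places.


E[X⁴] = σ⁸ (1 + 6c + 6c² + c³) (fourth MP moment). With σ² = 8 (so σ⁸ = 4096) and c = 6/59 = 0.101695: E[X⁴] = 4096 · (1 + 6·0.101695 + 6·(0.101695)² + (0.101695)³) = 4096 · 1.673272.

So E[X^4] = 6853.723506.


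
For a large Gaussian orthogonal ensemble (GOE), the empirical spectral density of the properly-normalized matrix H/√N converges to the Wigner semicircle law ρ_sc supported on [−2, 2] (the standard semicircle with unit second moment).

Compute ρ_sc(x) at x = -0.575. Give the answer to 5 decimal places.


ρ_sc(x) = (1/(2π)) √(4 − x²). With x = -0.575:
  4 − x² = 4 − (-0.575)² = 4 − 0.330625 = 3.669375.
  √(4 − x²) = 1.915561.
  1/(2π) = 0.159155.
  ρ_sc(-0.575) = 0.159155 · 1.915561 = 0.304871.

Rounded to 5 decimal places: ρ_sc(-0.575) ≈ 0.30487.


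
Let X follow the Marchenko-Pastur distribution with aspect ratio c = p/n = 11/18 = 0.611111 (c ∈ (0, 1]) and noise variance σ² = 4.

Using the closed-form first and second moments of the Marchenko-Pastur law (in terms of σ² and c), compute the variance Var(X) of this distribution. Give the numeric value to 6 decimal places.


Recall the MP moments m_1 = E[X] = σ² and m_2 = E[X²] = σ⁴ (1 + c).
m_1 = E[X] = σ² = 4, so m_1² = 16.
m_2 = E[X²] = σ⁴ (1 + c) = 16 · (1 + 0.611111) = 16 · 1.611111 = 25.777778.
(Note m_2 − m_1² simplifies to c · σ⁴ = 0.611111 · 16.)

Var(X) = m_2 − m_1² = 25.777778 − 16 = 9.777778.


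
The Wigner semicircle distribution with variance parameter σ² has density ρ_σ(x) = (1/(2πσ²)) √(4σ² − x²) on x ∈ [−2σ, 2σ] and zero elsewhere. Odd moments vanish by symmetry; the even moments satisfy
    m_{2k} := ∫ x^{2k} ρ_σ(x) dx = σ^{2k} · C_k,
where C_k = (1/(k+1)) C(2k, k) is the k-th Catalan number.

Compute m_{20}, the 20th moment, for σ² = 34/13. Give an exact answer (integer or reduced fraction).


By the scaled semicircle moment identity, m_{2k} = σ^{2k} · C_k with k = 10.
C_10 = (1/(k+1)) · C(2k, k) = (1/11) · C(20, 10) = (1/11) · 184756 = 16796.
σ^{2k} = (σ²)^k = (34/13)^10 = 2064377754059776/137858491849.

Therefore m_{20} = σ^{20} · C_10 = (2064377754059776/137858491849) · 16796 = 2667176058245230592/10604499373.


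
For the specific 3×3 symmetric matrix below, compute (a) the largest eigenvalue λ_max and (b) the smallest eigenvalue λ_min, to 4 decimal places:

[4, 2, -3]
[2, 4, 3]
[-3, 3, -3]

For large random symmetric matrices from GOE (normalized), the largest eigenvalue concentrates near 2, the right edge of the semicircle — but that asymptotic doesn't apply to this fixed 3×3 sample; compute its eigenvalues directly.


Since M is real symmetric, all three eigenvalues are real; they are the roots of det(λI − M) = λ³ − (tr M) λ² + s λ − det M, where s is the sum of the principal 2×2 minors.
tr M = 4 + 4 + (-3) = 5.
s = (4·4 − 2²) + (4·(-3) − (-3)²) + (4·(-3) − 3²) = 12 + (-21) + (-21) = -30.
det M (expand along row 1) = 4·(-21) − 2·3 + (-3)·18 = -144.
Characteristic polynomial: λ³ − 5λ² − 30λ + 144 = 0.
Substitute λ = y + (tr M)/3 = y + 1.666667 to remove the quadratic term: y³ + p·y + q = 0 with p = s − (tr M)²/3 = -38.333333 and q = −2(tr M)³/27 + (tr M)·s/3 − det M = 84.740741.
Three real roots ⇒ use the trigonometric (Viète) form: r = 2√(−p/3) = 7.149204, φ = arccos(3q/(p·r)) = arccos(-0.927640) = 2.758839 rad.
y_k = r·cos(φ/3 − 2πk/3) for k = 0, 1, 2 gives y = 4.333333, 2.757762, -7.091096.
λ_k = y_k + 1.666667 gives λ = 6.0000, 4.4244, -5.4244 (check: the sum is 5.0000 = tr M).

Hence λ_max = 6.0000 and λ_min = -5.4244.


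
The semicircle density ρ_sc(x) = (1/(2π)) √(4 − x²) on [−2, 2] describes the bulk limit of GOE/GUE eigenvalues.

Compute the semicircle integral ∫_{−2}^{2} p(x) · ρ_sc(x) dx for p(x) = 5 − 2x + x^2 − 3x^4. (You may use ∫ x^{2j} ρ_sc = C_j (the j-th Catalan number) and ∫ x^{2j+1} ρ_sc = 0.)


Write p(x) = Σ a_i x^i, split into monomials and integrate each against ρ_sc separately.
Using ∫ x^{2j} ρ_sc = C_j = (1/(j+1)) C(2j, j) (Catalan numbers) and ∫ x^{2j+1} ρ_sc = 0 (odd monomials vanish by symmetry):
  i = 0 (even): a_0 · C_{0} = 5 · 1 = 5
  i = 1 (odd): ∫ x^1 ρ_sc = 0 (vanishes)
  i = 2 (even): a_2 · C_{1} = 1 · 1 = 1
  i = 4 (even): a_4 · C_{2} = -3 · 2 = -6

Summing the contributions: ∫_{−2}^{2} p(x) ρ_sc(x) dx = 5 + 1 + (-6) = 0.


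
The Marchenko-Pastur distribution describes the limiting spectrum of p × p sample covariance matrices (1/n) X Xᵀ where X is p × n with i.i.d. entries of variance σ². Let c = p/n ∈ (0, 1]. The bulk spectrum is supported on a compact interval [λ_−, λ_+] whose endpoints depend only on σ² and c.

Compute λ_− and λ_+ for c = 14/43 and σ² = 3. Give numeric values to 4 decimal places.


c = 14/43 = 0.325581; √c = 0.570597.
λ_− = σ² (1 − √c)² = 3 · (1 − 0.570597)² = 3 · (0.429403)² = 0.553160.
λ_+ = σ² (1 + √c)² = 3 · (1 + 0.570597)² = 3 · (1.570597)² = 7.400329.

Rounded to 4 decimal places: λ_− ≈ 0.5532, λ_+ ≈ 7.4003.


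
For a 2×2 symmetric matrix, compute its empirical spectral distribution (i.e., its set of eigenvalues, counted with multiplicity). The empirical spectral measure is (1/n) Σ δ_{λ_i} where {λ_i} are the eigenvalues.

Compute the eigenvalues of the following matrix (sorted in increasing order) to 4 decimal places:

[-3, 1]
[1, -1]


Since M is real symmetric, both eigenvalues are real; they are the roots of det(λI − M) = λ² − (tr M) λ + det M.
tr M = -3 + (-1) = -4.
det M = (-3)·(-1) − 1² = 3 − 1 = 2.
Characteristic polynomial: λ² + 4λ + 2 = 0.
Discriminant Δ = (tr M)² − 4·det M = 16 − 8 = 8; √Δ = 2.828427.
λ = (tr M ± √Δ)/2 = (-4 ± 2.828427)/2, giving (tr M − √Δ)/2 = -3.4142 and (tr M + √Δ)/2 = -0.5858.

Eigenvalues sorted in increasing order: [-3.4142, -0.5858].


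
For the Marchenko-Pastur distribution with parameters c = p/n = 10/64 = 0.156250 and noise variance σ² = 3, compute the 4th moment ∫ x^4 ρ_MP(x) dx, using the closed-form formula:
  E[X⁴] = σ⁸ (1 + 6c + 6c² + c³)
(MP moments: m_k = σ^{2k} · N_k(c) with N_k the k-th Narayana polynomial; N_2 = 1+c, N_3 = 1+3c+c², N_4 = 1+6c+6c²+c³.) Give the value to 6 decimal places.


E[X⁴] = σ⁸ (1 + 6c + 6c² + c³) (fourth MP moment). With σ² = 3 (so σ⁸ = 81) and c = 10/64 = 0.156250: E[X⁴] = 81 · (1 + 6·0.156250 + 6·(0.156250)² + (0.156250)³) = 81 · 2.087799.

So E[X^4] = 169.111725.


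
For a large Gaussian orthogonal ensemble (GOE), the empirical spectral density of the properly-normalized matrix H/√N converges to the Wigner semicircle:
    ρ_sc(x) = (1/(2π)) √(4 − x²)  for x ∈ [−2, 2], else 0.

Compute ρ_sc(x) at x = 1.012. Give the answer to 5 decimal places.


ρ_sc(x) = (1/(2π)) √(4 − x²). With x = 1.012:
  4 − x² = 4 − (1.012)² = 4 − 1.024144 = 2.975856.
  √(4 − x²) = 1.725067.
  1/(2π) = 0.159155.
  ρ_sc(1.012) = 0.159155 · 1.725067 = 0.274553.

Rounded to 5 decimal places: ρ_sc(1.012) ≈ 0.27455.


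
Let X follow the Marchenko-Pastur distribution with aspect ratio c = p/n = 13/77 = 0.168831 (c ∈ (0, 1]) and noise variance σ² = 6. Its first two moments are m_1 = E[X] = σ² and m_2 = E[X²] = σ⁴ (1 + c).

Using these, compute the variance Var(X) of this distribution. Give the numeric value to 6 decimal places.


m_1 = E[X] = σ² = 6, so m_1² = 36.
m_2 = E[X²] = σ⁴ (1 + c) = 36 · (1 + 0.168831) = 36 · 1.168831 = 42.077922.
(Note m_2 − m_1² simplifies to c · σ⁴ = 0.168831 · 36.)

Var(X) = m_2 − m_1² = 42.077922 − 36 = 6.077922.
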